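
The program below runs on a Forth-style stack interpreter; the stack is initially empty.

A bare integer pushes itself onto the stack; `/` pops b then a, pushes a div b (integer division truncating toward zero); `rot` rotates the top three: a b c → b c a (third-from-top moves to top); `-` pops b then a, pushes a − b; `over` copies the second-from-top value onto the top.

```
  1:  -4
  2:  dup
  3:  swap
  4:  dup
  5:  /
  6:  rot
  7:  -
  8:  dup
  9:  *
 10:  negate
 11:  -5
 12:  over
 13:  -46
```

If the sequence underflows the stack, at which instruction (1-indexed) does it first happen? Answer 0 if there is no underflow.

6

-4   : -4
dup  : -4 -4
swap : -4 -4
dup  : -4 -4 -4
/    : -4 1
rot  — needs 3 operands, stack has 2 → underflow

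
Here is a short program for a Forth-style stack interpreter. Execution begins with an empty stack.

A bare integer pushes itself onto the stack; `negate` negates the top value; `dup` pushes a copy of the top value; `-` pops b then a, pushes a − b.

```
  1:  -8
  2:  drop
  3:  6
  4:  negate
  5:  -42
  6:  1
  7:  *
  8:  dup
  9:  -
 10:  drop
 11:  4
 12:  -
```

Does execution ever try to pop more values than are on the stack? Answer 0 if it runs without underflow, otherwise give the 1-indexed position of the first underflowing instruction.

0

-8      [-8]
drop    []
6       [6]
negate  [-6]
-42     [-6, -42]
1       [-6, -42, 1]
*       [-6, -42]
dup     [-6, -42, -42]
-       [-6, 0]
drop    [-6]
4       [-6, 4]
-       [-10]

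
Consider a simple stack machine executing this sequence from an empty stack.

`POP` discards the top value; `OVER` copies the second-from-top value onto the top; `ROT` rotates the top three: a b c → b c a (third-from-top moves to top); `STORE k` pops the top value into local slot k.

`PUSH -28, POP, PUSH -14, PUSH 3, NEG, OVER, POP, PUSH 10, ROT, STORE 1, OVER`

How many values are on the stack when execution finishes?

3

PUSH -28 → [-28]
POP      → []
PUSH -14 → [-14]
PUSH 3   → [-14, 3]
NEG      → [-14, -3]
OVER     → [-14, -3, -14]
POP      → [-14, -3]
PUSH 10  → [-14, -3, 10]
ROT      → [-3, 10, -14]
STORE 1  → [-3, 10]
OVER     → [-3, 10, -3]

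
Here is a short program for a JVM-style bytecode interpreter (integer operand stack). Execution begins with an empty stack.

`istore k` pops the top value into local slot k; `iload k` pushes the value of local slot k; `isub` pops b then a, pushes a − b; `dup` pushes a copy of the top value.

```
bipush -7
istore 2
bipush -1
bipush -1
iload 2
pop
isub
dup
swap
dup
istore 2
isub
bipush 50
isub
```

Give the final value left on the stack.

-50

bipush -7  -7
istore 2   (empty)
bipush -1  -1
bipush -1  -1 -1
iload 2    -1 -1 -7
pop        -1 -1
isub       0
dup        0 0
swap       0 0
dup        0 0 0
istore 2   0 0
isub       0
bipush 50  0 50
isub       -50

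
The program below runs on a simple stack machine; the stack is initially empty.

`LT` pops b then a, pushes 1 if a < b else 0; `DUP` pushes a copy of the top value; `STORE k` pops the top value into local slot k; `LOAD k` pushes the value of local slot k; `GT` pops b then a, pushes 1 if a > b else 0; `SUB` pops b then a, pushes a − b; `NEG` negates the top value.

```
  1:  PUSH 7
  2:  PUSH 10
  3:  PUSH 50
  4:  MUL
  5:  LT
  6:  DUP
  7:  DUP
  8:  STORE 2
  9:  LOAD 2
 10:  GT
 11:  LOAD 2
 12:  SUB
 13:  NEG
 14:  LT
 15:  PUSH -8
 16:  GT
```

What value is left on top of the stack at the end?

PUSH 7  -> [7]
PUSH 10 -> [7, 10]
PUSH 50 -> [7, 10, 50]
MUL     -> [7, 500]
LT      -> [1]
DUP     -> [1, 1]
DUP     -> [1, 1, 1]
STORE 2 -> [1, 1]
LOAD 2  -> [1, 1, 1]
GT      -> [1, 0]
LOAD 2  -> [1, 0, 1]
SUB     -> [1, -1]
NEG     -> [1, 1]
LT      -> [0]
PUSH -8 -> [0, -8]
GT      -> [1]

1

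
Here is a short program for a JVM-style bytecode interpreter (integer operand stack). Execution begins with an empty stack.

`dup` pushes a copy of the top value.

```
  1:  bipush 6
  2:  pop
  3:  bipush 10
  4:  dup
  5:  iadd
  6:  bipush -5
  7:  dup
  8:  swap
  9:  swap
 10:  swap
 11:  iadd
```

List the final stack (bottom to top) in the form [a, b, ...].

bipush 6  : 6
pop       : (empty)
bipush 10 : 10
dup       : 10 10
iadd      : 20
bipush -5 : 20 -5
dup       : 20 -5 -5
swap      : 20 -5 -5
swap      : 20 -5 -5
swap      : 20 -5 -5
iadd      : 20 -10

[20, -10]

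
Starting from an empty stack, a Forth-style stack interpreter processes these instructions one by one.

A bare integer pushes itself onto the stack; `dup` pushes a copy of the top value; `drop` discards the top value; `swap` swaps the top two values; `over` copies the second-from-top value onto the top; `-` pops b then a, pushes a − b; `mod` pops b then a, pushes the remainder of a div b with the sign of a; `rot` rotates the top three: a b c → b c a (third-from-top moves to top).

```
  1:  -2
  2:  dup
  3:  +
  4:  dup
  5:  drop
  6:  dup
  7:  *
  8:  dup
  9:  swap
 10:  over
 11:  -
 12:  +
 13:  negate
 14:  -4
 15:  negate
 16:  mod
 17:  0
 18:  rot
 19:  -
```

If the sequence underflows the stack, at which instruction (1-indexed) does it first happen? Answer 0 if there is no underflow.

18

-2      [-2]
dup     [-2, -2]
+       [-4]
dup     [-4, -4]
drop    [-4]
dup     [-4, -4]
*       [16]
dup     [16, 16]
swap    [16, 16]
over    [16, 16, 16]
-       [16, 0]
+       [16]
negate  [-16]
-4      [-16, -4]
negate  [-16, 4]
mod     [0]
0       [0, 0]
rot  — needs 3 operands, stack has 2 → underflow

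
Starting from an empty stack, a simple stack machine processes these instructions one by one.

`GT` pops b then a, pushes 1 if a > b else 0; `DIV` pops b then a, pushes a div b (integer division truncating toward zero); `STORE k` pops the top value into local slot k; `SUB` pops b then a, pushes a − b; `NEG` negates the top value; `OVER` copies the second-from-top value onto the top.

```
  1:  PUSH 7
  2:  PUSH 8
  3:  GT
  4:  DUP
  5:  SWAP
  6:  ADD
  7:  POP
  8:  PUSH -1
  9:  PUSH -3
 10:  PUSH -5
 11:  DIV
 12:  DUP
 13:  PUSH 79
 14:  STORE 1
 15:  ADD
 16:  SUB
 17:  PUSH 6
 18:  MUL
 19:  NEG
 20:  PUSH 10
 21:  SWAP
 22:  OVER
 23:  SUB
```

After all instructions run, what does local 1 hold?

79

PUSH 7  -> 7
PUSH 8  -> 7 8
GT      -> 0
DUP     -> 0 0
SWAP    -> 0 0
ADD     -> 0
POP     -> (empty)
PUSH -1 -> -1
PUSH -3 -> -1 -3
PUSH -5 -> -1 -3 -5
DIV     -> -1 0
DUP     -> -1 0 0
PUSH 79 -> -1 0 0 79
STORE 1 -> -1 0 0
ADD     -> -1 0
SUB     -> -1
PUSH 6  -> -1 6
MUL     -> -6
NEG     -> 6
PUSH 10 -> 6 10
SWAP    -> 10 6
OVER    -> 10 6 10
SUB     -> 10 -4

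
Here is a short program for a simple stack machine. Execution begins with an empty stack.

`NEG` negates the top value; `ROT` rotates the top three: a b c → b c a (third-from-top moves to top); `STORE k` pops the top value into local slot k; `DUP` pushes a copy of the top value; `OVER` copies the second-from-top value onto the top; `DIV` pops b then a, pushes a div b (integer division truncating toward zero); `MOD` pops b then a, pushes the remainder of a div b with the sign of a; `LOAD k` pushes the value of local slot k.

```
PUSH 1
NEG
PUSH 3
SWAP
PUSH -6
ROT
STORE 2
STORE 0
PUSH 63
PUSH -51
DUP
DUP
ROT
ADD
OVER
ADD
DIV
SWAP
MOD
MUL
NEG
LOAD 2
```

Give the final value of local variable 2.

3

PUSH 1   → 1
NEG      → -1
PUSH 3   → -1 3
SWAP     → 3 -1
PUSH -6  → 3 -1 -6
ROT      → -1 -6 3
STORE 2  → -1 -6
STORE 0  → -1
PUSH 63  → -1 63
PUSH -51 → -1 63 -51
DUP      → -1 63 -51 -51
DUP      → -1 63 -51 -51 -51
ROT      → -1 63 -51 -51 -51
ADD      → -1 63 -51 -102
OVER     → -1 63 -51 -102 -51
ADD      → -1 63 -51 -153
DIV      → -1 63 0
SWAP     → -1 0 63
MOD      → -1 0
MUL      → 0
NEG      → 0
LOAD 2   → 0 3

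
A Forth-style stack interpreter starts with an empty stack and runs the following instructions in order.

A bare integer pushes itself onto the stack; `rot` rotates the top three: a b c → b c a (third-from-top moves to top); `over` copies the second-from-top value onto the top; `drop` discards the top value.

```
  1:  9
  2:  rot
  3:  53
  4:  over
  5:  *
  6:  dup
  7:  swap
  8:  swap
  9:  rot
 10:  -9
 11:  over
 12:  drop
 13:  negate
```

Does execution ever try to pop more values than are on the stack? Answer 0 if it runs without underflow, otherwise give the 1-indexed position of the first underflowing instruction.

9 : [9]
rot  — needs 3 operands, stack has 1 → underflow

2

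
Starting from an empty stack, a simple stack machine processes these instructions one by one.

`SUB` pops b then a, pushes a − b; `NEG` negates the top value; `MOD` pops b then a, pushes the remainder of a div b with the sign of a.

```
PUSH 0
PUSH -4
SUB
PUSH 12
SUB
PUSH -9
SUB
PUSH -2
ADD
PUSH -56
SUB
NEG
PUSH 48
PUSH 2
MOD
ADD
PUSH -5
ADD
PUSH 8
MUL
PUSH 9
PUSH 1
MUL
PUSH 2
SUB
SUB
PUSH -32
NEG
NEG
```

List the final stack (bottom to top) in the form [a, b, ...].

PUSH 0   : 0
PUSH -4  : 0 -4
SUB      : 4
PUSH 12  : 4 12
SUB      : -8
PUSH -9  : -8 -9
SUB      : 1
PUSH -2  : 1 -2
ADD      : -1
PUSH -56 : -1 -56
SUB      : 55
NEG      : -55
PUSH 48  : -55 48
PUSH 2   : -55 48 2
MOD      : -55 0
ADD      : -55
PUSH -5  : -55 -5
ADD      : -60
PUSH 8   : -60 8
MUL      : -480
PUSH 9   : -480 9
PUSH 1   : -480 9 1
MUL      : -480 9
PUSH 2   : -480 9 2
SUB      : -480 7
SUB      : -487
PUSH -32 : -487 -32
NEG      : -487 32
NEG      : -487 -32

[-487, -32]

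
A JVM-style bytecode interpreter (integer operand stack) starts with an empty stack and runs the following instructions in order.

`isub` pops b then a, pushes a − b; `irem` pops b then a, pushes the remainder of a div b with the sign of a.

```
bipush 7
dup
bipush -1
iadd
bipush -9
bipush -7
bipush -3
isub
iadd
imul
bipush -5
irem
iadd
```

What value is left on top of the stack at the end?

4

bipush 7  : [7]
dup       : [7, 7]
bipush -1 : [7, 7, -1]
iadd      : [7, 6]
bipush -9 : [7, 6, -9]
bipush -7 : [7, 6, -9, -7]
bipush -3 : [7, 6, -9, -7, -3]
isub      : [7, 6, -9, -4]
iadd      : [7, 6, -13]
imul      : [7, -78]
bipush -5 : [7, -78, -5]
irem      : [7, -3]
iadd      : [4]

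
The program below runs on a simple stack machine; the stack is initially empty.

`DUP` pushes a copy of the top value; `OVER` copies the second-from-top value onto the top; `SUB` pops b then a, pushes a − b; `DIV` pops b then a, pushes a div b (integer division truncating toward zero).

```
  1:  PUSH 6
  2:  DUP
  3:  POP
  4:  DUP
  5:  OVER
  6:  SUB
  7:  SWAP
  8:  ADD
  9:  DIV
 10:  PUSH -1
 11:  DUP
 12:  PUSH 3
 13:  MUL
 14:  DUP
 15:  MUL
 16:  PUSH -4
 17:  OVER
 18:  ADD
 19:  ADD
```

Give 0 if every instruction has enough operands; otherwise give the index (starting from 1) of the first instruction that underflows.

PUSH 6 : 6
DUP    : 6 6
POP    : 6
DUP    : 6 6
OVER   : 6 6 6
SUB    : 6 0
SWAP   : 0 6
ADD    : 6
DIV  — needs 2 operands, stack has 1 → underflow

9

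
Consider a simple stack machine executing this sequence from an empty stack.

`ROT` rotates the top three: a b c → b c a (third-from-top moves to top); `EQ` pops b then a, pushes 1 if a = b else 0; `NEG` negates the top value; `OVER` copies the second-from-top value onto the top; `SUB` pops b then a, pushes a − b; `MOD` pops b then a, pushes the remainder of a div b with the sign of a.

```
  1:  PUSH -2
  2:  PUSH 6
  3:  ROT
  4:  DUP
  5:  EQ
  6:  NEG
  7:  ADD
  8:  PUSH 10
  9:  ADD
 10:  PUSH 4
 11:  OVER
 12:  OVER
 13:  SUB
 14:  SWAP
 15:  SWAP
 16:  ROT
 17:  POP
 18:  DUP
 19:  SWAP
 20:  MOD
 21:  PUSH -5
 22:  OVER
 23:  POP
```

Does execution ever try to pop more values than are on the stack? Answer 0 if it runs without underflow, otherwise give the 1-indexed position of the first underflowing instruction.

3

PUSH -2 -> -2
PUSH 6  -> -2 6
ROT  — needs 3 operands, stack has 2 → underflow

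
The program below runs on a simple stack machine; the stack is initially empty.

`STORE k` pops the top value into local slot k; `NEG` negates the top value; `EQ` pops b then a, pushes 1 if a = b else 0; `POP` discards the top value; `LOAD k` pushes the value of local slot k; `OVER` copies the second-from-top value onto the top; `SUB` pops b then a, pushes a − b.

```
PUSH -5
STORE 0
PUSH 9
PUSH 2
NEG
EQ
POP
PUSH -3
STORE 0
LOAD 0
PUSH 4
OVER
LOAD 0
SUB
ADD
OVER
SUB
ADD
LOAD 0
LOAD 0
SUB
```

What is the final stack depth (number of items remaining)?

PUSH -5 -> [-5]
STORE 0 -> []
PUSH 9  -> [9]
PUSH 2  -> [9, 2]
NEG     -> [9, -2]
EQ      -> [0]
POP     -> []
PUSH -3 -> [-3]
STORE 0 -> []
LOAD 0  -> [-3]
PUSH 4  -> [-3, 4]
OVER    -> [-3, 4, -3]
LOAD 0  -> [-3, 4, -3, -3]
SUB     -> [-3, 4, 0]
ADD     -> [-3, 4]
OVER    -> [-3, 4, -3]
SUB     -> [-3, 7]
ADD     -> [4]
LOAD 0  -> [4, -3]
LOAD 0  -> [4, -3, -3]
SUB     -> [4, 0]

2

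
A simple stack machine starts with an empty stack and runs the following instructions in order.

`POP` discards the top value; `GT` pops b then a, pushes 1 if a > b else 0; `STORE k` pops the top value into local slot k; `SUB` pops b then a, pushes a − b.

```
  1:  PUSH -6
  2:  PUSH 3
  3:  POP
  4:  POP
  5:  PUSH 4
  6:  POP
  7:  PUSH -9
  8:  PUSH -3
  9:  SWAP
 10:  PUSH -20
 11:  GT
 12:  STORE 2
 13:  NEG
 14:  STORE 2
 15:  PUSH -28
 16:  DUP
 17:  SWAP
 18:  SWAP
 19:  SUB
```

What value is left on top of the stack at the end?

PUSH -6  : [-6]
PUSH 3   : [-6, 3]
POP      : [-6]
POP      : []
PUSH 4   : [4]
POP      : []
PUSH -9  : [-9]
PUSH -3  : [-9, -3]
SWAP     : [-3, -9]
PUSH -20 : [-3, -9, -20]
GT       : [-3, 1]
STORE 2  : [-3]
NEG      : [3]
STORE 2  : []
PUSH -28 : [-28]
DUP      : [-28, -28]
SWAP     : [-28, -28]
SWAP     : [-28, -28]
SUB      : [0]

0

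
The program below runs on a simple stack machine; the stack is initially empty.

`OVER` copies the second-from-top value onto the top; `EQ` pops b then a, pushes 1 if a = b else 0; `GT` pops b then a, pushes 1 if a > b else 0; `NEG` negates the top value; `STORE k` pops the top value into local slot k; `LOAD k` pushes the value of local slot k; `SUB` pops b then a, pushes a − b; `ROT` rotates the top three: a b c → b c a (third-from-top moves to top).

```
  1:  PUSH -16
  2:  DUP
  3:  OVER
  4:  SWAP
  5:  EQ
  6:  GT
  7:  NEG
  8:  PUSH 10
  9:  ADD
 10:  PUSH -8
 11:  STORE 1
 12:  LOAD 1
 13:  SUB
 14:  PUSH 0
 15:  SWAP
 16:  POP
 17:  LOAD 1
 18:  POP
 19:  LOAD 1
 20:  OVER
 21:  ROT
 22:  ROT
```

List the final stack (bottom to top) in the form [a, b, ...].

PUSH -16 → [-16]
DUP      → [-16, -16]
OVER     → [-16, -16, -16]
SWAP     → [-16, -16, -16]
EQ       → [-16, 1]
GT       → [0]
NEG      → [0]
PUSH 10  → [0, 10]
ADD      → [10]
PUSH -8  → [10, -8]
STORE 1  → [10]
LOAD 1   → [10, -8]
SUB      → [18]
PUSH 0   → [18, 0]
SWAP     → [0, 18]
POP      → [0]
LOAD 1   → [0, -8]
POP      → [0]
LOAD 1   → [0, -8]
OVER     → [0, -8, 0]
ROT      → [-8, 0, 0]
ROT      → [0, 0, -8]

[0, 0, -8]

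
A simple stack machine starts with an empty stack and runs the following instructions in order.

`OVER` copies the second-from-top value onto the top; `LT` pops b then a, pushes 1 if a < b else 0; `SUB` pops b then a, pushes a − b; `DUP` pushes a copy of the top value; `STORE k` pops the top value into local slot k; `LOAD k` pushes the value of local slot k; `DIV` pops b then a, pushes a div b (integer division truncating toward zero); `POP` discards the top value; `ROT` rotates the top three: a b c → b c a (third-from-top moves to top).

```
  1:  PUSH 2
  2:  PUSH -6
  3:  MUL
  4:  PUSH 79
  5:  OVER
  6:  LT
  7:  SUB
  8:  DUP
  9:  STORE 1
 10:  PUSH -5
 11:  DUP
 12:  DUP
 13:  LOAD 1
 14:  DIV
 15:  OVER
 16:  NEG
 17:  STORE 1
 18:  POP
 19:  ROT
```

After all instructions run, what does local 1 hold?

PUSH 2  → 2
PUSH -6 → 2 -6
MUL     → -12
PUSH 79 → -12 79
OVER    → -12 79 -12
LT      → -12 0
SUB     → -12
DUP     → -12 -12
STORE 1 → -12
PUSH -5 → -12 -5
DUP     → -12 -5 -5
DUP     → -12 -5 -5 -5
LOAD 1  → -12 -5 -5 -5 -12
DIV     → -12 -5 -5 0
OVER    → -12 -5 -5 0 -5
NEG     → -12 -5 -5 0 5
STORE 1 → -12 -5 -5 0
POP     → -12 -5 -5
ROT     → -5 -5 -12

5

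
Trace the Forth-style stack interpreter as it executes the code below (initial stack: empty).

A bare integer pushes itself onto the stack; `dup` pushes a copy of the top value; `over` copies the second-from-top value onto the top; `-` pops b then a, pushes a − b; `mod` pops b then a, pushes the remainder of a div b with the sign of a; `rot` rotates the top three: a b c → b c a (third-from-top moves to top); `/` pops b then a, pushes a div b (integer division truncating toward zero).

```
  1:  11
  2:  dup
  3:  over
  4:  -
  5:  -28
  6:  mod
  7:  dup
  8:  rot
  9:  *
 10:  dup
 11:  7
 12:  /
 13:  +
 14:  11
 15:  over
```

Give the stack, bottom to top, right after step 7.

11   -> 11
dup  -> 11 11
over -> 11 11 11
-    -> 11 0
-28  -> 11 0 -28
mod  -> 11 0
dup  -> 11 0 0

[11, 0, 0]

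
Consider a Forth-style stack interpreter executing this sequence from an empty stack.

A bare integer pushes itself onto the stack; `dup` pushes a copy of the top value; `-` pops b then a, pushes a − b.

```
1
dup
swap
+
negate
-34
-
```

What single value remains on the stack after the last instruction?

32

1      : [1]
dup    : [1, 1]
swap   : [1, 1]
+      : [2]
negate : [-2]
-34    : [-2, -34]
-      : [32]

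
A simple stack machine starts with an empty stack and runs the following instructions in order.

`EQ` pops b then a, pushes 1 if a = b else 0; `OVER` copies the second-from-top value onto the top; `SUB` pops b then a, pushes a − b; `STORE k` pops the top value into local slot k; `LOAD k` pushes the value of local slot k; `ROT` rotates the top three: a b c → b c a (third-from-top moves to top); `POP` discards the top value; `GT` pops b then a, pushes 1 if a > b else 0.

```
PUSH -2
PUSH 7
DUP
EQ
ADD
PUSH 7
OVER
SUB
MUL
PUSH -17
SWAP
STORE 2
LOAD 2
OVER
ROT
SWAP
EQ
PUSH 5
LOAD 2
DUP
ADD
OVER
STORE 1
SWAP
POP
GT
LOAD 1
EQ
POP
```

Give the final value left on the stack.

PUSH -2  → [-2]
PUSH 7   → [-2, 7]
DUP      → [-2, 7, 7]
EQ       → [-2, 1]
ADD      → [-1]
PUSH 7   → [-1, 7]
OVER     → [-1, 7, -1]
SUB      → [-1, 8]
MUL      → [-8]
PUSH -17 → [-8, -17]
SWAP     → [-17, -8]
STORE 2  → [-17]
LOAD 2   → [-17, -8]
OVER     → [-17, -8, -17]
ROT      → [-8, -17, -17]
SWAP     → [-8, -17, -17]
EQ       → [-8, 1]
PUSH 5   → [-8, 1, 5]
LOAD 2   → [-8, 1, 5, -8]
DUP      → [-8, 1, 5, -8, -8]
ADD      → [-8, 1, 5, -16]
OVER     → [-8, 1, 5, -16, 5]
STORE 1  → [-8, 1, 5, -16]
SWAP     → [-8, 1, -16, 5]
POP      → [-8, 1, -16]
GT       → [-8, 1]
LOAD 1   → [-8, 1, 5]
EQ       → [-8, 0]
POP      → [-8]

-8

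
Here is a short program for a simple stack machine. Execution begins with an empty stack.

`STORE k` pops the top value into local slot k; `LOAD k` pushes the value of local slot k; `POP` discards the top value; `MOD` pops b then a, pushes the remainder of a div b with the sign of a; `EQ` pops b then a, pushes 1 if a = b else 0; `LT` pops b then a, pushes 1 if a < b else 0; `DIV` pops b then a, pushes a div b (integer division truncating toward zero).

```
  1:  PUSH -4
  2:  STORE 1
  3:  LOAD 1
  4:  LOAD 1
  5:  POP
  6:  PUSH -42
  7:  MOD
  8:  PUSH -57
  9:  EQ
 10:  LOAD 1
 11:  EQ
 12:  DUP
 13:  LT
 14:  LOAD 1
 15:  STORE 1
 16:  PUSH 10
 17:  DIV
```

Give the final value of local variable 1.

PUSH -4   [-4]
STORE 1   []
LOAD 1    [-4]
LOAD 1    [-4, -4]
POP       [-4]
PUSH -42  [-4, -42]
MOD       [-4]
PUSH -57  [-4, -57]
EQ        [0]
LOAD 1    [0, -4]
EQ        [0]
DUP       [0, 0]
LT        [0]
LOAD 1    [0, -4]
STORE 1   [0]
PUSH 10   [0, 10]
DIV       [0]

-4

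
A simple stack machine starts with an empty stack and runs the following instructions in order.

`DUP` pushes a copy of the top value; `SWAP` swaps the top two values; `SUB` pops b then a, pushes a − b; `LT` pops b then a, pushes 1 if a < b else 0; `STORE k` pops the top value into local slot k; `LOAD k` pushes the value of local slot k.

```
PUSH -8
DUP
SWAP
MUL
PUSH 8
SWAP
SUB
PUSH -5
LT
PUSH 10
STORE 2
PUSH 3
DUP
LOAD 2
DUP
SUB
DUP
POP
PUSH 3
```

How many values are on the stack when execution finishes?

PUSH -8 -> [-8]
DUP     -> [-8, -8]
SWAP    -> [-8, -8]
MUL     -> [64]
PUSH 8  -> [64, 8]
SWAP    -> [8, 64]
SUB     -> [-56]
PUSH -5 -> [-56, -5]
LT      -> [1]
PUSH 10 -> [1, 10]
STORE 2 -> [1]
PUSH 3  -> [1, 3]
DUP     -> [1, 3, 3]
LOAD 2  -> [1, 3, 3, 10]
DUP     -> [1, 3, 3, 10, 10]
SUB     -> [1, 3, 3, 0]
DUP     -> [1, 3, 3, 0, 0]
POP     -> [1, 3, 3, 0]
PUSH 3  -> [1, 3, 3, 0, 3]

5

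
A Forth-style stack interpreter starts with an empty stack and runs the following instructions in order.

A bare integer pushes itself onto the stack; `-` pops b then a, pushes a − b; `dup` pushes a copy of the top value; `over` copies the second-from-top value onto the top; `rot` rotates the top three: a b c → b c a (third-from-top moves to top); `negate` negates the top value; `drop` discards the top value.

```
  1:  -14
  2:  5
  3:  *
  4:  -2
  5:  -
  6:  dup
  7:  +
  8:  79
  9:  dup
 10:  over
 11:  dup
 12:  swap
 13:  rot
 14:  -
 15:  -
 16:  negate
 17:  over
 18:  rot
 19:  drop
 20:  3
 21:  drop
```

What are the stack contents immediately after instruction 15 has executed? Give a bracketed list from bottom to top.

-14  -> [-14]
5    -> [-14, 5]
*    -> [-70]
-2   -> [-70, -2]
-    -> [-68]
dup  -> [-68, -68]
+    -> [-136]
79   -> [-136, 79]
dup  -> [-136, 79, 79]
over -> [-136, 79, 79, 79]
dup  -> [-136, 79, 79, 79, 79]
swap -> [-136, 79, 79, 79, 79]
rot  -> [-136, 79, 79, 79, 79]
-    -> [-136, 79, 79, 0]
-    -> [-136, 79, 79]

[-136, 79, 79]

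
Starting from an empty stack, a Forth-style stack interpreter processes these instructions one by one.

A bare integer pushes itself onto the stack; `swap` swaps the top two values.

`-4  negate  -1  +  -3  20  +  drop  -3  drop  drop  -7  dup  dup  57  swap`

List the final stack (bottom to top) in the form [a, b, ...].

-4     → -4
negate → 4
-1     → 4 -1
+      → 3
-3     → 3 -3
20     → 3 -3 20
+      → 3 17
drop   → 3
-3     → 3 -3
drop   → 3
drop   → (empty)
-7     → -7
dup    → -7 -7
dup    → -7 -7 -7
57     → -7 -7 -7 57
swap   → -7 -7 57 -7

[-7, -7, 57, -7]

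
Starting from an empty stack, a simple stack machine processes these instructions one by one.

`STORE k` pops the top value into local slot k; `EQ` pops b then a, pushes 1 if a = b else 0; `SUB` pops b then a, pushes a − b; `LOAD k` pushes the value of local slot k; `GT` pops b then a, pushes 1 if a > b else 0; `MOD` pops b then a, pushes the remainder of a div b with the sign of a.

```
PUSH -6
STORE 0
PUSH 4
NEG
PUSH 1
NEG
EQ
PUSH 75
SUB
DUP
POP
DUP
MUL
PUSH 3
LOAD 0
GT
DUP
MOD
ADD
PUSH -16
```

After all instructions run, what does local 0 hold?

PUSH -6   [-6]
STORE 0   []
PUSH 4    [4]
NEG       [-4]
PUSH 1    [-4, 1]
NEG       [-4, -1]
EQ        [0]
PUSH 75   [0, 75]
SUB       [-75]
DUP       [-75, -75]
POP       [-75]
DUP       [-75, -75]
MUL       [5625]
PUSH 3    [5625, 3]
LOAD 0    [5625, 3, -6]
GT        [5625, 1]
DUP       [5625, 1, 1]
MOD       [5625, 0]
ADD       [5625]
PUSH -16  [5625, -16]

-6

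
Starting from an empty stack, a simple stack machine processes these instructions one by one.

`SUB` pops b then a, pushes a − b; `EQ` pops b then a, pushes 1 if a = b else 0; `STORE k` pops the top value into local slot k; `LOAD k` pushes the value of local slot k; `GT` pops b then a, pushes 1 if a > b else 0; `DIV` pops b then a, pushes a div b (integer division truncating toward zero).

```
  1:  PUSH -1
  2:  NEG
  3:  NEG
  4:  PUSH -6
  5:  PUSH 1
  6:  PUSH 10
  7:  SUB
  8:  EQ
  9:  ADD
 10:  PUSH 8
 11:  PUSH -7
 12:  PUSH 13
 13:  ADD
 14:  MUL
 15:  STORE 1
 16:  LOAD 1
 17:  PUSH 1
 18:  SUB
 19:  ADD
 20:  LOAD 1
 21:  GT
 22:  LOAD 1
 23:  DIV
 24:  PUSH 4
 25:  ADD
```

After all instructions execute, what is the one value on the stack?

4

PUSH -1 → [-1]
NEG     → [1]
NEG     → [-1]
PUSH -6 → [-1, -6]
PUSH 1  → [-1, -6, 1]
PUSH 10 → [-1, -6, 1, 10]
SUB     → [-1, -6, -9]
EQ      → [-1, 0]
ADD     → [-1]
PUSH 8  → [-1, 8]
PUSH -7 → [-1, 8, -7]
PUSH 13 → [-1, 8, -7, 13]
ADD     → [-1, 8, 6]
MUL     → [-1, 48]
STORE 1 → [-1]
LOAD 1  → [-1, 48]
PUSH 1  → [-1, 48, 1]
SUB     → [-1, 47]
ADD     → [46]
LOAD 1  → [46, 48]
GT      → [0]
LOAD 1  → [0, 48]
DIV     → [0]
PUSH 4  → [0, 4]
ADD     → [4]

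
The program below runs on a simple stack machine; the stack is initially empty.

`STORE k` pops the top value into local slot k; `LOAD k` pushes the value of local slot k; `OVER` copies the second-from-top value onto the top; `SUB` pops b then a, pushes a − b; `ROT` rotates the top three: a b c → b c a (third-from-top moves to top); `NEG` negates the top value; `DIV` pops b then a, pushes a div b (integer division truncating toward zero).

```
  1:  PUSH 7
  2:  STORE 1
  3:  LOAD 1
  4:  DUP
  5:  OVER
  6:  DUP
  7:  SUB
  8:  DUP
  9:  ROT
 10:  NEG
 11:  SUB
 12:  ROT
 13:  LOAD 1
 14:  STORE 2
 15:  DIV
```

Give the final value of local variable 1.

7

PUSH 7   7
STORE 1  (empty)
LOAD 1   7
DUP      7 7
OVER     7 7 7
DUP      7 7 7 7
SUB      7 7 0
DUP      7 7 0 0
ROT      7 0 0 7
NEG      7 0 0 -7
SUB      7 0 7
ROT      0 7 7
LOAD 1   0 7 7 7
STORE 2  0 7 7
DIV      0 1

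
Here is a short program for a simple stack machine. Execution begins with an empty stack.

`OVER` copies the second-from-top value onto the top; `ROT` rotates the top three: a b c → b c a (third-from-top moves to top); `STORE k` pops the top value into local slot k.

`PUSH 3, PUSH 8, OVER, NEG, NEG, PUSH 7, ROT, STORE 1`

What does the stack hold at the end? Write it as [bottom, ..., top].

PUSH 3  : [3]
PUSH 8  : [3, 8]
OVER    : [3, 8, 3]
NEG     : [3, 8, -3]
NEG     : [3, 8, 3]
PUSH 7  : [3, 8, 3, 7]
ROT     : [3, 3, 7, 8]
STORE 1 : [3, 3, 7]

[3, 3, 7]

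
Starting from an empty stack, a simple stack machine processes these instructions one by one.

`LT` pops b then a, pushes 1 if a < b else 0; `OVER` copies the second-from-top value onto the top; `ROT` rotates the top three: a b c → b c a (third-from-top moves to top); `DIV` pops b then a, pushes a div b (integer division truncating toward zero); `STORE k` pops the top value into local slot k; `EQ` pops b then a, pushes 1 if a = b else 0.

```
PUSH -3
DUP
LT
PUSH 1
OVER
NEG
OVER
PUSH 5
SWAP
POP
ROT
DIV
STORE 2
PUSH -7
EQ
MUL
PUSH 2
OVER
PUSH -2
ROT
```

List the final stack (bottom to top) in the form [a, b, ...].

PUSH -3 → [-3]
DUP     → [-3, -3]
LT      → [0]
PUSH 1  → [0, 1]
OVER    → [0, 1, 0]
NEG     → [0, 1, 0]
OVER    → [0, 1, 0, 1]
PUSH 5  → [0, 1, 0, 1, 5]
SWAP    → [0, 1, 0, 5, 1]
POP     → [0, 1, 0, 5]
ROT     → [0, 0, 5, 1]
DIV     → [0, 0, 5]
STORE 2 → [0, 0]
PUSH -7 → [0, 0, -7]
EQ      → [0, 0]
MUL     → [0]
PUSH 2  → [0, 2]
OVER    → [0, 2, 0]
PUSH -2 → [0, 2, 0, -2]
ROT     → [0, 0, -2, 2]

[0, 0, -2, 2]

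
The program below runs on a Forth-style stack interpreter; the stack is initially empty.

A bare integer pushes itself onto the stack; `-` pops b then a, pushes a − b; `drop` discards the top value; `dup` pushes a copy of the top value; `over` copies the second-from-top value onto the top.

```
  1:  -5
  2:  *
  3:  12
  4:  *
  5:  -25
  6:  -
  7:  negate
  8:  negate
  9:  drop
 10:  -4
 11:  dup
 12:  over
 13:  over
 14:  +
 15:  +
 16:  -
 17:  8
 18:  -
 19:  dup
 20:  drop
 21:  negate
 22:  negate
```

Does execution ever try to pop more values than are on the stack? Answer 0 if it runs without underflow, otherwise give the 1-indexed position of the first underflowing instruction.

-5 -> -5
*  — needs 2 operands, stack has 1 → underflow

2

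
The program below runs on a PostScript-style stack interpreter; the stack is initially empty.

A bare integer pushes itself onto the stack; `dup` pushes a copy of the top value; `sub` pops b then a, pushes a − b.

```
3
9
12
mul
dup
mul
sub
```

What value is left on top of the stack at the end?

-11661

3   : [3]
9   : [3, 9]
12  : [3, 9, 12]
mul : [3, 108]
dup : [3, 108, 108]
mul : [3, 11664]
sub : [-11661]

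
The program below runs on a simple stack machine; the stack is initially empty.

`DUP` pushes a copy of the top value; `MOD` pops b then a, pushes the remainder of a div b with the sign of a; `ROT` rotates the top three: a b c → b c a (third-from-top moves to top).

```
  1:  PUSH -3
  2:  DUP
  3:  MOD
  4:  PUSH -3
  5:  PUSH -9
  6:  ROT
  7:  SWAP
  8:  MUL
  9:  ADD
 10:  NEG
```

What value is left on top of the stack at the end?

3

PUSH -3 → [-3]
DUP     → [-3, -3]
MOD     → [0]
PUSH -3 → [0, -3]
PUSH -9 → [0, -3, -9]
ROT     → [-3, -9, 0]
SWAP    → [-3, 0, -9]
MUL     → [-3, 0]
ADD     → [-3]
NEG     → [3]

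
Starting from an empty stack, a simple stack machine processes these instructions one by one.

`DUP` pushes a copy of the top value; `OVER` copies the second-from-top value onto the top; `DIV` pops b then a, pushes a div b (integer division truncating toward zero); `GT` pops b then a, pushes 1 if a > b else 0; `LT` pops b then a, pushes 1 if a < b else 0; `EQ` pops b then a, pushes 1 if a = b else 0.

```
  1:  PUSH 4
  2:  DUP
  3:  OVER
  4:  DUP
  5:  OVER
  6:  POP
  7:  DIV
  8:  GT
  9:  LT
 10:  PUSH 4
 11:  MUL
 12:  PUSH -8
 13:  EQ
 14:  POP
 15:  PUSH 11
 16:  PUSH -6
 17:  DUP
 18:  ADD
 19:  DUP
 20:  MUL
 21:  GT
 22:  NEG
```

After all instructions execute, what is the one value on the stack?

PUSH 4  -> 4
DUP     -> 4 4
OVER    -> 4 4 4
DUP     -> 4 4 4 4
OVER    -> 4 4 4 4 4
POP     -> 4 4 4 4
DIV     -> 4 4 1
GT      -> 4 1
LT      -> 0
PUSH 4  -> 0 4
MUL     -> 0
PUSH -8 -> 0 -8
EQ      -> 0
POP     -> (empty)
PUSH 11 -> 11
PUSH -6 -> 11 -6
DUP     -> 11 -6 -6
ADD     -> 11 -12
DUP     -> 11 -12 -12
MUL     -> 11 144
GT      -> 0
NEG     -> 0

0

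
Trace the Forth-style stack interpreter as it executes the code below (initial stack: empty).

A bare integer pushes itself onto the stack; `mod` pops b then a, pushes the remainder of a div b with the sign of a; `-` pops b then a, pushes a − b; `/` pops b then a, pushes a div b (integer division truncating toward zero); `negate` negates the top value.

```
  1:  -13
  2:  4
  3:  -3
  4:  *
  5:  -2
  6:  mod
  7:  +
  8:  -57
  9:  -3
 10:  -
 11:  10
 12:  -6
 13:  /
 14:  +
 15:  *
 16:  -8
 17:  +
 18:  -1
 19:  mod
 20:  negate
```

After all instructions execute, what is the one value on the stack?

-13     [-13]
4       [-13, 4]
-3      [-13, 4, -3]
*       [-13, -12]
-2      [-13, -12, -2]
mod     [-13, 0]
+       [-13]
-57     [-13, -57]
-3      [-13, -57, -3]
-       [-13, -54]
10      [-13, -54, 10]
-6      [-13, -54, 10, -6]
/       [-13, -54, -1]
+       [-13, -55]
*       [715]
-8      [715, -8]
+       [707]
-1      [707, -1]
mod     [0]
negate  [0]

0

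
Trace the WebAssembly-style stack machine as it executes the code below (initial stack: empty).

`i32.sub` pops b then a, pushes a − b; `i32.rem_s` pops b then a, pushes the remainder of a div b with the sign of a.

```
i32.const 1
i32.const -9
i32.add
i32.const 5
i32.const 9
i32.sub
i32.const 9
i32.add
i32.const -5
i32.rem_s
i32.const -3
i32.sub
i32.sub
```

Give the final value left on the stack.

-11

i32.const 1  -> 1
i32.const -9 -> 1 -9
i32.add      -> -8
i32.const 5  -> -8 5
i32.const 9  -> -8 5 9
i32.sub      -> -8 -4
i32.const 9  -> -8 -4 9
i32.add      -> -8 5
i32.const -5 -> -8 5 -5
i32.rem_s    -> -8 0
i32.const -3 -> -8 0 -3
i32.sub      -> -8 3
i32.sub      -> -11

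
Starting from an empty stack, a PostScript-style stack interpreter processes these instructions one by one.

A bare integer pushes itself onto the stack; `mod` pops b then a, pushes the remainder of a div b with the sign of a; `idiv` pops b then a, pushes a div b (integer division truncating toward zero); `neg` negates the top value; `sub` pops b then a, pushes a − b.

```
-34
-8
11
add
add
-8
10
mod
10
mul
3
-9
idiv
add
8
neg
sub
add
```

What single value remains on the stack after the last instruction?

-34  → -34
-8   → -34 -8
11   → -34 -8 11
add  → -34 3
add  → -31
-8   → -31 -8
10   → -31 -8 10
mod  → -31 -8
10   → -31 -8 10
mul  → -31 -80
3    → -31 -80 3
-9   → -31 -80 3 -9
idiv → -31 -80 0
add  → -31 -80
8    → -31 -80 8
neg  → -31 -80 -8
sub  → -31 -72
add  → -103

-103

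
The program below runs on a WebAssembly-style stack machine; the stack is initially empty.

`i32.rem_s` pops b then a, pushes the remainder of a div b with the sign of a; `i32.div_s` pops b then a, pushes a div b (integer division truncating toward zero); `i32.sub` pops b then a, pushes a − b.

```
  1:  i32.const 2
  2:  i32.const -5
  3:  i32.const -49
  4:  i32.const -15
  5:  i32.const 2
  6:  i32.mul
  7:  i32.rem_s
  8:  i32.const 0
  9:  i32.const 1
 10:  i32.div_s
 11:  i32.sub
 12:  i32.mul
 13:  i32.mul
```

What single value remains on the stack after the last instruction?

190

i32.const 2   : [2]
i32.const -5  : [2, -5]
i32.const -49 : [2, -5, -49]
i32.const -15 : [2, -5, -49, -15]
i32.const 2   : [2, -5, -49, -15, 2]
i32.mul       : [2, -5, -49, -30]
i32.rem_s     : [2, -5, -19]
i32.const 0   : [2, -5, -19, 0]
i32.const 1   : [2, -5, -19, 0, 1]
i32.div_s     : [2, -5, -19, 0]
i32.sub       : [2, -5, -19]
i32.mul       : [2, 95]
i32.mul       : [190]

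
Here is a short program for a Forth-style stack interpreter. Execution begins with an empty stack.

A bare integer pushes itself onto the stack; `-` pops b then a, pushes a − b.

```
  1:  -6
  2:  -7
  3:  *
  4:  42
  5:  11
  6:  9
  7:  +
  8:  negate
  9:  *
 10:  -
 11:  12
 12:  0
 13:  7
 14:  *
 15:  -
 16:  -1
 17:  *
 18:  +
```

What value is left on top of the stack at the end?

-6     -> -6
-7     -> -6 -7
*      -> 42
42     -> 42 42
11     -> 42 42 11
9      -> 42 42 11 9
+      -> 42 42 20
negate -> 42 42 -20
*      -> 42 -840
-      -> 882
12     -> 882 12
0      -> 882 12 0
7      -> 882 12 0 7
*      -> 882 12 0
-      -> 882 12
-1     -> 882 12 -1
*      -> 882 -12
+      -> 870

870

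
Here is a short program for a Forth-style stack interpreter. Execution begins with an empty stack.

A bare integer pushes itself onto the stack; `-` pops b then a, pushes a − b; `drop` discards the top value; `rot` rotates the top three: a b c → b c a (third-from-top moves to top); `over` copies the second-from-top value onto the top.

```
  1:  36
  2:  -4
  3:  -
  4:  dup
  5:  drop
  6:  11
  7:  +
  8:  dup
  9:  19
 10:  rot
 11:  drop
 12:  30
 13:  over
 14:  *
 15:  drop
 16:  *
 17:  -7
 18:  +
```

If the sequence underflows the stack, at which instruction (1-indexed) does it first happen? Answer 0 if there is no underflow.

36   : [36]
-4   : [36, -4]
-    : [40]
dup  : [40, 40]
drop : [40]
11   : [40, 11]
+    : [51]
dup  : [51, 51]
19   : [51, 51, 19]
rot  : [51, 19, 51]
drop : [51, 19]
30   : [51, 19, 30]
over : [51, 19, 30, 19]
*    : [51, 19, 570]
drop : [51, 19]
*    : [969]
-7   : [969, -7]
+    : [962]

0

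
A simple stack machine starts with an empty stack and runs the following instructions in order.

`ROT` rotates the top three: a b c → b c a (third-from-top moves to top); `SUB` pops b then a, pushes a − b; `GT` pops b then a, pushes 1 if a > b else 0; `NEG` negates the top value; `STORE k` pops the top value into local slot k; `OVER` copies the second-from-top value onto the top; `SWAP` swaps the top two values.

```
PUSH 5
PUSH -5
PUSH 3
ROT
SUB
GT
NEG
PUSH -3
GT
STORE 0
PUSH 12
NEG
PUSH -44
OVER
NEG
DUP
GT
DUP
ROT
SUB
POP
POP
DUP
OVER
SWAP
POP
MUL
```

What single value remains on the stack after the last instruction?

144

PUSH 5   → [5]
PUSH -5  → [5, -5]
PUSH 3   → [5, -5, 3]
ROT      → [-5, 3, 5]
SUB      → [-5, -2]
GT       → [0]
NEG      → [0]
PUSH -3  → [0, -3]
GT       → [1]
STORE 0  → []
PUSH 12  → [12]
NEG      → [-12]
PUSH -44 → [-12, -44]
OVER     → [-12, -44, -12]
NEG      → [-12, -44, 12]
DUP      → [-12, -44, 12, 12]
GT       → [-12, -44, 0]
DUP      → [-12, -44, 0, 0]
ROT      → [-12, 0, 0, -44]
SUB      → [-12, 0, 44]
POP      → [-12, 0]
POP      → [-12]
DUP      → [-12, -12]
OVER     → [-12, -12, -12]
SWAP     → [-12, -12, -12]
POP      → [-12, -12]
MUL      → [144]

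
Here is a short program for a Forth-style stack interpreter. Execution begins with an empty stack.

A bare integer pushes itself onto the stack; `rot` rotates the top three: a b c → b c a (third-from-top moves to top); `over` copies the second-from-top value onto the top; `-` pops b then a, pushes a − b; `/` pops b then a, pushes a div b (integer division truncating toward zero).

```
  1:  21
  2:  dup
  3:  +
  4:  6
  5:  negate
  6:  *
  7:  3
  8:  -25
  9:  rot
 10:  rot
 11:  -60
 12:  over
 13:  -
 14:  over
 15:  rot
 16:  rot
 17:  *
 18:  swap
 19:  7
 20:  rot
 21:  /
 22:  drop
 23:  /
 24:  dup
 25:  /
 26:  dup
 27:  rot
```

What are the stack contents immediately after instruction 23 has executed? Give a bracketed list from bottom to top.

21     -> [21]
dup    -> [21, 21]
+      -> [42]
6      -> [42, 6]
negate -> [42, -6]
*      -> [-252]
3      -> [-252, 3]
-25    -> [-252, 3, -25]
rot    -> [3, -25, -252]
rot    -> [-25, -252, 3]
-60    -> [-25, -252, 3, -60]
over   -> [-25, -252, 3, -60, 3]
-      -> [-25, -252, 3, -63]
over   -> [-25, -252, 3, -63, 3]
rot    -> [-25, -252, -63, 3, 3]
rot    -> [-25, -252, 3, 3, -63]
*      -> [-25, -252, 3, -189]
swap   -> [-25, -252, -189, 3]
7      -> [-25, -252, -189, 3, 7]
rot    -> [-25, -252, 3, 7, -189]
/      -> [-25, -252, 3, 0]
drop   -> [-25, -252, 3]
/      -> [-25, -84]

[-25, -84]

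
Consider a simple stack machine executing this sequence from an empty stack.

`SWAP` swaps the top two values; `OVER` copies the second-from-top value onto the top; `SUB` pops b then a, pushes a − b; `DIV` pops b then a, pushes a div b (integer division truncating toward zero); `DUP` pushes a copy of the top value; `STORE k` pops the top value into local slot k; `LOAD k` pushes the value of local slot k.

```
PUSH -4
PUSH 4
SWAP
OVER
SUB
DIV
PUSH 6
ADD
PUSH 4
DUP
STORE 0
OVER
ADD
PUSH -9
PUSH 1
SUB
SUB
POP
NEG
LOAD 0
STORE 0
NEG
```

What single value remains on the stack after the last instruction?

6

PUSH -4 → -4
PUSH 4  → -4 4
SWAP    → 4 -4
OVER    → 4 -4 4
SUB     → 4 -8
DIV     → 0
PUSH 6  → 0 6
ADD     → 6
PUSH 4  → 6 4
DUP     → 6 4 4
STORE 0 → 6 4
OVER    → 6 4 6
ADD     → 6 10
PUSH -9 → 6 10 -9
PUSH 1  → 6 10 -9 1
SUB     → 6 10 -10
SUB     → 6 20
POP     → 6
NEG     → -6
LOAD 0  → -6 4
STORE 0 → -6
NEG     → 6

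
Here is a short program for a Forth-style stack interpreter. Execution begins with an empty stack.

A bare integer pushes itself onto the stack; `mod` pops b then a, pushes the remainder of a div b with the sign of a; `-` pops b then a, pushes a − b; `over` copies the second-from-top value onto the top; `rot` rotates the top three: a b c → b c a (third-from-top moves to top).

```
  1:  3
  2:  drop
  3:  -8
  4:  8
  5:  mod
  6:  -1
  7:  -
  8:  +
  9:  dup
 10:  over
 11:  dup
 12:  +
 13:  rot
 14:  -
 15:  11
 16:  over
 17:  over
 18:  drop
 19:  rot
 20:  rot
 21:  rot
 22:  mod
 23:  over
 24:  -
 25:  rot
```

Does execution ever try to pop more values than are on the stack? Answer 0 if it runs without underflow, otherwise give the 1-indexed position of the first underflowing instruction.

8

3    : 3
drop : (empty)
-8   : -8
8    : -8 8
mod  : 0
-1   : 0 -1
-    : 1
+  — needs 2 operands, stack has 1 → underflow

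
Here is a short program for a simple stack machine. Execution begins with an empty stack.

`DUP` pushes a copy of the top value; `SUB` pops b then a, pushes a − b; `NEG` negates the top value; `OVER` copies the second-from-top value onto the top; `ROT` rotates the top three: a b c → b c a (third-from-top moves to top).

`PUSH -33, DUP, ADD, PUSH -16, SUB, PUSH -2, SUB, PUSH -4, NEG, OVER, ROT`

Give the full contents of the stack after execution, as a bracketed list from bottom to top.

PUSH -33 : [-33]
DUP      : [-33, -33]
ADD      : [-66]
PUSH -16 : [-66, -16]
SUB      : [-50]
PUSH -2  : [-50, -2]
SUB      : [-48]
PUSH -4  : [-48, -4]
NEG      : [-48, 4]
OVER     : [-48, 4, -48]
ROT      : [4, -48, -48]

[4, -48, -48]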